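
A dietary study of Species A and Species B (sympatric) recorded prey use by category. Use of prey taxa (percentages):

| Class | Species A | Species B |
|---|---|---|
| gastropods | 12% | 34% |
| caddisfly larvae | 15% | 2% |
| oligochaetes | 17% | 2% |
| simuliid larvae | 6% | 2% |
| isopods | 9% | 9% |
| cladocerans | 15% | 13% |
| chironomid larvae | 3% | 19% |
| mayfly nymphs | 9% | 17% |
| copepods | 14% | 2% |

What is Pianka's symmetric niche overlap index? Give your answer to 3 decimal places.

Convert percentages to proportions (divide by 100).
Σ p₁ᵢp₂ᵢ = 0.0408 + 0.0030 + 0.0034 + 0.0012 + 0.0081 + 0.0195 + 0.0057 + 0.0153 + 0.0028 = 0.0998
Σp_1ᵢ² = 0.12² + 0.15² + 0.17² + 0.06² + 0.09² + 0.15² + 0.03² + 0.09² + 0.14² = 0.0144 + 0.0225 + 0.0289 + 0.0036 + 0.0081 + 0.0225 + 0.0009 + 0.0081 + 0.0196 = 0.1286
Σp_2ᵢ² = 0.34² + 0.02² + 0.02² + 0.02² + 0.09² + 0.13² + 0.19² + 0.17² + 0.02² = 0.1156 + 0.0004 + 0.0004 + 0.0004 + 0.0081 + 0.0169 + 0.0361 + 0.0289 + 0.0004 = 0.2072
O = 0.0998 / √(0.1286 × 0.2072) = 0.0998 / 0.163236 = 0.61138

0.611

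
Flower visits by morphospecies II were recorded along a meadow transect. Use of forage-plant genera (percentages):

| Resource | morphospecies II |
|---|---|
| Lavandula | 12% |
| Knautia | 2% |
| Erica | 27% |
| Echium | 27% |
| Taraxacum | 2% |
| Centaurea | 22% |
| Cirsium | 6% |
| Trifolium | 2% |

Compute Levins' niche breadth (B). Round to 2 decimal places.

4.69

Convert percentages to proportions (divide by 100).
Σpᵢ² = 0.12² + 0.02² + 0.27² + 0.27² + 0.02² + 0.22² + 0.06² + 0.02² = 0.0144 + 0.0004 + 0.0729 + 0.0729 + 0.0004 + 0.0484 + 0.0036 + 0.0004 = 0.2134
B = 1 / 0.2134 = 4.6860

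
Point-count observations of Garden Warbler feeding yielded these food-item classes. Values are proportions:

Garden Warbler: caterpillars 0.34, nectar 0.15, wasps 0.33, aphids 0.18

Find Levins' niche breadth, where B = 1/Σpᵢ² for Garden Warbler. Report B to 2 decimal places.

3.58

Σpᵢ² = 0.34² + 0.15² + 0.33² + 0.18² = 0.1156 + 0.0225 + 0.1089 + 0.0324 = 0.2794
B = 1 / 0.2794 = 3.5791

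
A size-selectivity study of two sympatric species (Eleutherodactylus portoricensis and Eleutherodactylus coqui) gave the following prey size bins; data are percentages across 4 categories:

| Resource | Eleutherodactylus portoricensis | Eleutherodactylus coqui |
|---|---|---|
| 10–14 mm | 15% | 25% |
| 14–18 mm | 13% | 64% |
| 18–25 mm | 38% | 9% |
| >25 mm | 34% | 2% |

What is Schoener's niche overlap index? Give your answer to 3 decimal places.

0.390

Convert percentages to proportions (divide by 100).
Σ|p₁ᵢ − p₂ᵢ| = 0.10 + 0.51 + 0.29 + 0.32 = 1.22
D = 1 − ½ × 1.22 = 1 − 0.610 = 0.39000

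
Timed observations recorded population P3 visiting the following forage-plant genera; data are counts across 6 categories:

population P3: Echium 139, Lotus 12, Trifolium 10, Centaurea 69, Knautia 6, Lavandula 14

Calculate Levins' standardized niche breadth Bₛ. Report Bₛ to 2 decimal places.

0.31

Proportions for population P3 (n=250): 139/250=0.5560, 12/250=0.0480, 10/250=0.0400, 69/250=0.2760, 6/250=0.0240, 14/250=0.0560
Σpᵢ² = 0.5560² + 0.0480² + 0.0400² + 0.2760² + 0.0240² + 0.0560² = 0.309136 + 0.002304 + 0.001600 + 0.076176 + 0.000576 + 0.003136 = 0.392928
B = 1 / 0.392928 = 2.5450
Bₛ = (B − 1)/(n − 1) = (2.5450 − 1)/(6 − 1) = 1.5450/5 = 0.3090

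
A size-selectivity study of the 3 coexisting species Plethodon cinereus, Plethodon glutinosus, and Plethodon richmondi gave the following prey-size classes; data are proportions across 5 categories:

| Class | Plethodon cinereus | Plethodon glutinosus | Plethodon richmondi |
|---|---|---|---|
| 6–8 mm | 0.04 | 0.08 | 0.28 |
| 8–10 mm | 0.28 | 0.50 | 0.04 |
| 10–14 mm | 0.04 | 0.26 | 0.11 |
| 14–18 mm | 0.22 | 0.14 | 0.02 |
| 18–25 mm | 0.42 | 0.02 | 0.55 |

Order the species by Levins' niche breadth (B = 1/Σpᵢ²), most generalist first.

Plethodon cinereus > Plethodon glutinosus > Plethodon richmondi

Σp_cineᵢ² = 0.04² + 0.28² + 0.04² + 0.22² + 0.42² = 0.0016 + 0.0784 + 0.0016 + 0.0484 + 0.1764 = 0.3064
B_cine = 1 / 0.3064 = 3.2637
Σp_glutᵢ² = 0.08² + 0.50² + 0.26² + 0.14² + 0.02² = 0.0064 + 0.2500 + 0.0676 + 0.0196 + 0.0004 = 0.3440
B_glut = 1 / 0.3440 = 2.9070
Σp_richᵢ² = 0.28² + 0.04² + 0.11² + 0.02² + 0.55² = 0.0784 + 0.0016 + 0.0121 + 0.0004 + 0.3025 = 0.3950
B_rich = 1 / 0.3950 = 2.5316
Ranking by B (broadest → narrowest): Plethodon cinereus (3.26) > Plethodon glutinosus (2.91) > Plethodon richmondi (2.53)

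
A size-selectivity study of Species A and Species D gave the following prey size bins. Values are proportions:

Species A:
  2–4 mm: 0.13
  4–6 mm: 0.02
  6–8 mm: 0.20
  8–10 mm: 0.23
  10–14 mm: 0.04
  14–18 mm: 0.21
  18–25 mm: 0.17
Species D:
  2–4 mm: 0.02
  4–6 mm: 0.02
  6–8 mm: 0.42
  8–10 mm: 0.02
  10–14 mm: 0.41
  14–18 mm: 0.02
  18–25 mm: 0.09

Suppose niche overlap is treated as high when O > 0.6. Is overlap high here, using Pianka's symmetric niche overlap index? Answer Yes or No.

No

Σ p₁ᵢp₂ᵢ = 0.0026 + 0.0004 + 0.0840 + 0.0046 + 0.0164 + 0.0042 + 0.0153 = 0.1275
Σp_1ᵢ² = 0.13² + 0.02² + 0.20² + 0.23² + 0.04² + 0.21² + 0.17² = 0.0169 + 0.0004 + 0.0400 + 0.0529 + 0.0016 + 0.0441 + 0.0289 = 0.1848
Σp_2ᵢ² = 0.02² + 0.02² + 0.42² + 0.02² + 0.41² + 0.02² + 0.09² = 0.0004 + 0.0004 + 0.1764 + 0.0004 + 0.1681 + 0.0004 + 0.0081 = 0.3542
O = 0.1275 / √(0.1848 × 0.3542) = 0.1275 / 0.25584 = 0.4984
O = 0.4984 < 0.6 → No.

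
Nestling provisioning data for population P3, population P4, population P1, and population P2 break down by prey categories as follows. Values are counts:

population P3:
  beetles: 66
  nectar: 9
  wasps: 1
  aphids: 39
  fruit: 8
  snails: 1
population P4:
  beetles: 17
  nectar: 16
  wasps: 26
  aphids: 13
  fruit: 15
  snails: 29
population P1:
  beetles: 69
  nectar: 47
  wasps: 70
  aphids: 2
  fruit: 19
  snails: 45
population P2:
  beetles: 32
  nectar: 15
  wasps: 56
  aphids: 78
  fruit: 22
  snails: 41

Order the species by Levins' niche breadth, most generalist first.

population P4 > population P2 > population P1 > population P3

Proportions for population P3 (n=124): 66/124=0.5323, 9/124=0.0726, 1/124=0.0081, 39/124=0.3145, 8/124=0.0645, 1/124=0.0081
Proportions for population P4 (n=116): 17/116=0.1466, 16/116=0.1379, 26/116=0.2241, 13/116=0.1121, 15/116=0.1293, 29/116=0.2500
Proportions for population P1 (n=252): 69/252=0.2738, 47/252=0.1865, 70/252=0.2778, 2/252=0.0079, 19/252=0.0754, 45/252=0.1786
Proportions for population P2 (n=244): 32/244=0.1311, 15/244=0.0615, 56/244=0.2295, 78/244=0.3197, 22/244=0.0902, 41/244=0.1680
Σp_P3ᵢ² = 0.5323² + 0.0726² + 0.0081² + 0.3145² + 0.0645² + 0.0081² = 0.283343 + 0.005271 + 0.000066 + 0.098910 + 0.004160 + 0.000066 = 0.391816
B_P3 = 1 / 0.391816 = 2.5522
Σp_P4ᵢ² = 0.1466² + 0.1379² + 0.2241² + 0.1121² + 0.1293² + 0.2500² = 0.021492 + 0.019016 + 0.050221 + 0.012566 + 0.016718 + 0.062500 = 0.182513
B_P4 = 1 / 0.182513 = 5.4791
Σp_P1ᵢ² = 0.2738² + 0.1865² + 0.2778² + 0.0079² + 0.0754² + 0.1786² = 0.074966 + 0.034782 + 0.077173 + 0.000062 + 0.005685 + 0.031898 = 0.224566
B_P1 = 1 / 0.224566 = 4.4530
Σp_P2ᵢ² = 0.1311² + 0.0615² + 0.2295² + 0.3197² + 0.0902² + 0.1680² = 0.017187 + 0.003782 + 0.052670 + 0.102208 + 0.008136 + 0.028224 = 0.212207
B_P2 = 1 / 0.212207 = 4.7124
Ranking by B (broadest → narrowest): population P4 (5.48) > population P2 (4.71) > population P1 (4.45) > population P3 (2.55)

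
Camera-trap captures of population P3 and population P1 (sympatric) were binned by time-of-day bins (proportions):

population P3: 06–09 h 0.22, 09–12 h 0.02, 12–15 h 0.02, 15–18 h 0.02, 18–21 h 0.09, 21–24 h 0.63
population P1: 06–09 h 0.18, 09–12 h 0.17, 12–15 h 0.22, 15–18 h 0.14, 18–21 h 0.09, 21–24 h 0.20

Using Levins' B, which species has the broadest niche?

Σp_P3ᵢ² = 0.22² + 0.02² + 0.02² + 0.02² + 0.09² + 0.63² = 0.0484 + 0.0004 + 0.0004 + 0.0004 + 0.0081 + 0.3969 = 0.4546
B_P3 = 1 / 0.4546 = 2.1997
Σp_P1ᵢ² = 0.18² + 0.17² + 0.22² + 0.14² + 0.09² + 0.20² = 0.0324 + 0.0289 + 0.0484 + 0.0196 + 0.0081 + 0.0400 = 0.1774
B_P1 = 1 / 0.1774 = 5.6370
Highest B → broadest niche (most generalist): population P1 (B = 5.64).

population P1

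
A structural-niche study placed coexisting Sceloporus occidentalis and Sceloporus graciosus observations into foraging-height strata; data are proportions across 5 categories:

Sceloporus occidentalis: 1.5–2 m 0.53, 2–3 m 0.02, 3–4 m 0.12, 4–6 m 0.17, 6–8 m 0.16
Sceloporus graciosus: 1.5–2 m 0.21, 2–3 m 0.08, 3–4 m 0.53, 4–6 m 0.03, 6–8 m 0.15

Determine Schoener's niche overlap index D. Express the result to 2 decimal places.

0.53

Σ|p₁ᵢ − p₂ᵢ| = 0.32 + 0.06 + 0.41 + 0.14 + 0.01 = 0.94
D = 1 − ½ × 0.94 = 1 − 0.470 = 0.5300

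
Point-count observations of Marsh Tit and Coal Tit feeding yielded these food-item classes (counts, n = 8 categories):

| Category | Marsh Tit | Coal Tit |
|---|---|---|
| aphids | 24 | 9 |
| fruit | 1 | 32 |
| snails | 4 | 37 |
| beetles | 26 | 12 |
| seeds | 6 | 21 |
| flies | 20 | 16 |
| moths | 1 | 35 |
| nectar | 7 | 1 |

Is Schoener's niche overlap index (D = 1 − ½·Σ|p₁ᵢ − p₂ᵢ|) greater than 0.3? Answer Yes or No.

Proportions for Marsh Tit (n=89): 24/89=0.2697, 1/89=0.0112, 4/89=0.0449, 26/89=0.2921, 6/89=0.0674, 20/89=0.2247, 1/89=0.0112, 7/89=0.0787
Proportions for Coal Tit (n=163): 9/163=0.0552, 32/163=0.1963, 37/163=0.2270, 12/163=0.0736, 21/163=0.1288, 16/163=0.0982, 35/163=0.2147, 1/163=0.0061
Σ|p₁ᵢ − p₂ᵢ| = 0.2145 + 0.1851 + 0.1821 + 0.2185 + 0.0614 + 0.1265 + 0.2035 + 0.0726 = 1.2642
D = 1 − ½ × 1.2642 = 1 − 0.63210 = 0.36790
D = 0.36790 > 0.3 → Yes.

Yes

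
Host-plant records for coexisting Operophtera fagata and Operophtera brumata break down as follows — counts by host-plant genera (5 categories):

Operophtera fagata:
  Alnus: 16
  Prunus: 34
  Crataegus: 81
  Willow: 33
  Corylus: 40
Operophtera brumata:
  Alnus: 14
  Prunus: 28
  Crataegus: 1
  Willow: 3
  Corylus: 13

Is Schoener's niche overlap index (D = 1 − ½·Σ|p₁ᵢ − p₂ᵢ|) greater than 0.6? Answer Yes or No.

No

Proportions for Operophtera fagata (n=204): 16/204=0.0784, 34/204=0.1667, 81/204=0.3971, 33/204=0.1618, 40/204=0.1961
Proportions for Operophtera brumata (n=59): 14/59=0.2373, 28/59=0.4746, 1/59=0.0169, 3/59=0.0508, 13/59=0.2203
Σ|p₁ᵢ − p₂ᵢ| = 0.1589 + 0.3079 + 0.3802 + 0.1110 + 0.0242 = 0.9822
D = 1 − ½ × 0.9822 = 1 − 0.49110 = 0.50890
D = 0.50890 < 0.6 → No.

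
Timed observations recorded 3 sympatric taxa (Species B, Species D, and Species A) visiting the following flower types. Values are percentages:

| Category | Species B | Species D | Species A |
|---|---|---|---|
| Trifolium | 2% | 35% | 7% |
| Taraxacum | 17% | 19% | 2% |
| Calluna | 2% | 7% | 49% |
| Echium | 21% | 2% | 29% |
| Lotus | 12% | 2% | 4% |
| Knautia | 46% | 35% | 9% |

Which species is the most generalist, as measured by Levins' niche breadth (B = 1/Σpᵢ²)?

Species D

Convert percentages to proportions (divide by 100).
Σp_Bᵢ² = 0.02² + 0.17² + 0.02² + 0.21² + 0.12² + 0.46² = 0.0004 + 0.0289 + 0.0004 + 0.0441 + 0.0144 + 0.2116 = 0.2998
B_B = 1 / 0.2998 = 3.3356
Σp_Dᵢ² = 0.35² + 0.19² + 0.07² + 0.02² + 0.02² + 0.35² = 0.1225 + 0.0361 + 0.0049 + 0.0004 + 0.0004 + 0.1225 = 0.2868
B_D = 1 / 0.2868 = 3.4868
Σp_Aᵢ² = 0.07² + 0.02² + 0.49² + 0.29² + 0.04² + 0.09² = 0.0049 + 0.0004 + 0.2401 + 0.0841 + 0.0016 + 0.0081 = 0.3392
B_A = 1 / 0.3392 = 2.9481
Highest B → broadest niche (most generalist): Species D (B = 3.49).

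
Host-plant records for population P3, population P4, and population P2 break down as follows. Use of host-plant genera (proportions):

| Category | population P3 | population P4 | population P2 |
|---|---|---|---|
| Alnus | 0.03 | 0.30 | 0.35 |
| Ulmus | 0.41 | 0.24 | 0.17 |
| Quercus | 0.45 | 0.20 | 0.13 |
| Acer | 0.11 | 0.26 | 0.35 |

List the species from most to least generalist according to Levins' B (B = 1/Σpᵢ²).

population P4 > population P2 > population P3

Σp_P3ᵢ² = 0.03² + 0.41² + 0.45² + 0.11² = 0.0009 + 0.1681 + 0.2025 + 0.0121 = 0.3836
B_P3 = 1 / 0.3836 = 2.6069
Σp_P4ᵢ² = 0.30² + 0.24² + 0.20² + 0.26² = 0.0900 + 0.0576 + 0.0400 + 0.0676 = 0.2552
B_P4 = 1 / 0.2552 = 3.9185
Σp_P2ᵢ² = 0.35² + 0.17² + 0.13² + 0.35² = 0.1225 + 0.0289 + 0.0169 + 0.1225 = 0.2908
B_P2 = 1 / 0.2908 = 3.4388
Ranking by B (broadest → narrowest): population P4 (3.92) > population P2 (3.44) > population P3 (2.61)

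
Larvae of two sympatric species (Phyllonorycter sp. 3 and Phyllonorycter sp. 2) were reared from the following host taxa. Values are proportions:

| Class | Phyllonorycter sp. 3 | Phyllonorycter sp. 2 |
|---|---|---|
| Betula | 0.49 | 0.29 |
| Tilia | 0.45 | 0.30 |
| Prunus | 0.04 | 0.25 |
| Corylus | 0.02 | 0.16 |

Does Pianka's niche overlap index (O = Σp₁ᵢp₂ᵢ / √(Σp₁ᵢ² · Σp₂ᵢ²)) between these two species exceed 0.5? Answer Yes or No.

Σ p₁ᵢp₂ᵢ = 0.1421 + 0.1350 + 0.0100 + 0.0032 = 0.2903
Σp_1ᵢ² = 0.49² + 0.45² + 0.04² + 0.02² = 0.2401 + 0.2025 + 0.0016 + 0.0004 = 0.4446
Σp_2ᵢ² = 0.29² + 0.30² + 0.25² + 0.16² = 0.0841 + 0.0900 + 0.0625 + 0.0256 = 0.2622
O = 0.2903 / √(0.4446 × 0.2622) = 0.2903 / 0.34143 = 0.8502
O = 0.8502 > 0.5 → Yes.

Yes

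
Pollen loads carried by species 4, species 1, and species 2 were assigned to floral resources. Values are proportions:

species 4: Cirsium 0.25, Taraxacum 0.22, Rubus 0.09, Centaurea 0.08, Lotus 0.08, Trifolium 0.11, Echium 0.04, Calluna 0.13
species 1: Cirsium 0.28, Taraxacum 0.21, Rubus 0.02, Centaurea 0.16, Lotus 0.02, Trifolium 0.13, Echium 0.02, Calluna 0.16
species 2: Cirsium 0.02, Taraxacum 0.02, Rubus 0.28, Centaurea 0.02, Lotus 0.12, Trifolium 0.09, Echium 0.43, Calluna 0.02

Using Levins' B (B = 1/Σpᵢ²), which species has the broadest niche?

species 4

Σp_4ᵢ² = 0.25² + 0.22² + 0.09² + 0.08² + 0.08² + 0.11² + 0.04² + 0.13² = 0.0625 + 0.0484 + 0.0081 + 0.0064 + 0.0064 + 0.0121 + 0.0016 + 0.0169 = 0.1624
B_4 = 1 / 0.1624 = 6.1576
Σp_1ᵢ² = 0.28² + 0.21² + 0.02² + 0.16² + 0.02² + 0.13² + 0.02² + 0.16² = 0.0784 + 0.0441 + 0.0004 + 0.0256 + 0.0004 + 0.0169 + 0.0004 + 0.0256 = 0.1918
B_1 = 1 / 0.1918 = 5.2138
Σp_2ᵢ² = 0.02² + 0.02² + 0.28² + 0.02² + 0.12² + 0.09² + 0.43² + 0.02² = 0.0004 + 0.0004 + 0.0784 + 0.0004 + 0.0144 + 0.0081 + 0.1849 + 0.0004 = 0.2874
B_2 = 1 / 0.2874 = 3.4795
Highest B → broadest niche (most generalist): species 4 (B = 6.16).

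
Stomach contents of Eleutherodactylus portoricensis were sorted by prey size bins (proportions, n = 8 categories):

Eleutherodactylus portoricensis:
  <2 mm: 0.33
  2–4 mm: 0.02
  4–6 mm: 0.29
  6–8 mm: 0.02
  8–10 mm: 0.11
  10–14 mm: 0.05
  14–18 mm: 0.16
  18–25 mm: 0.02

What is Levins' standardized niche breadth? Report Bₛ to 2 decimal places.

Σpᵢ² = 0.33² + 0.02² + 0.29² + 0.02² + 0.11² + 0.05² + 0.16² + 0.02² = 0.1089 + 0.0004 + 0.0841 + 0.0004 + 0.0121 + 0.0025 + 0.0256 + 0.0004 = 0.2344
B = 1 / 0.2344 = 4.2662
Bₛ = (B − 1)/(n − 1) = (4.2662 − 1)/(8 − 1) = 3.2662/7 = 0.4666

0.47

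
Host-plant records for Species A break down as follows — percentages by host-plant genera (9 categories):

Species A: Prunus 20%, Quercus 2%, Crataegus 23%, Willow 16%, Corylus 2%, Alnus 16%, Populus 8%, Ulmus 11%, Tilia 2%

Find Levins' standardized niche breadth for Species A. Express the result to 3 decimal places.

Convert percentages to proportions (divide by 100).
Σpᵢ² = 0.20² + 0.02² + 0.23² + 0.16² + 0.02² + 0.16² + 0.08² + 0.11² + 0.02² = 0.0400 + 0.0004 + 0.0529 + 0.0256 + 0.0004 + 0.0256 + 0.0064 + 0.0121 + 0.0004 = 0.1638
B = 1 / 0.1638 = 6.10501
Bₛ = (B − 1)/(n − 1) = (6.10501 − 1)/(9 − 1) = 5.10501/8 = 0.63813

0.638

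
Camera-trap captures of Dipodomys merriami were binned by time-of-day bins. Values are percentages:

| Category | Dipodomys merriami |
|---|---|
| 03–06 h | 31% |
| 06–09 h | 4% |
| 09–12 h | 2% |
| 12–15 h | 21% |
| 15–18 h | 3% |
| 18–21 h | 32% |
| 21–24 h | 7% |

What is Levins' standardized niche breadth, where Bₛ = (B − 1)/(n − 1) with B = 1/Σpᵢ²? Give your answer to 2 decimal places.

Convert percentages to proportions (divide by 100).
Σpᵢ² = 0.31² + 0.04² + 0.02² + 0.21² + 0.03² + 0.32² + 0.07² = 0.0961 + 0.0016 + 0.0004 + 0.0441 + 0.0009 + 0.1024 + 0.0049 = 0.2504
B = 1 / 0.2504 = 3.9936
Bₛ = (B − 1)/(n − 1) = (3.9936 − 1)/(7 − 1) = 2.9936/6 = 0.4989

0.50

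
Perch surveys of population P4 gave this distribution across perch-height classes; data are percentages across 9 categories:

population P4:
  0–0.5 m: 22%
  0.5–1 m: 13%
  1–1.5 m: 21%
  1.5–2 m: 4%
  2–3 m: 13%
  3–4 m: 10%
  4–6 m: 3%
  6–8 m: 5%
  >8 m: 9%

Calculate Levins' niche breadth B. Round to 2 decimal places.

Convert percentages to proportions (divide by 100).
Σpᵢ² = 0.22² + 0.13² + 0.21² + 0.04² + 0.13² + 0.10² + 0.03² + 0.05² + 0.09² = 0.0484 + 0.0169 + 0.0441 + 0.0016 + 0.0169 + 0.0100 + 0.0009 + 0.0025 + 0.0081 = 0.1494
B = 1 / 0.1494 = 6.6934

6.69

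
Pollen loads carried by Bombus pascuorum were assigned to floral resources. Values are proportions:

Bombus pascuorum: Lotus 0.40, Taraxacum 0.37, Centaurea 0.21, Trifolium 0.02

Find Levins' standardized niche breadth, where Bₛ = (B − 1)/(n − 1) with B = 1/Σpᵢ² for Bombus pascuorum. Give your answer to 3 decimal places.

Σpᵢ² = 0.40² + 0.37² + 0.21² + 0.02² = 0.1600 + 0.1369 + 0.0441 + 0.0004 = 0.3414
B = 1 / 0.3414 = 2.92912
Bₛ = (B − 1)/(n − 1) = (2.92912 − 1)/(4 − 1) = 1.92912/3 = 0.64304

0.643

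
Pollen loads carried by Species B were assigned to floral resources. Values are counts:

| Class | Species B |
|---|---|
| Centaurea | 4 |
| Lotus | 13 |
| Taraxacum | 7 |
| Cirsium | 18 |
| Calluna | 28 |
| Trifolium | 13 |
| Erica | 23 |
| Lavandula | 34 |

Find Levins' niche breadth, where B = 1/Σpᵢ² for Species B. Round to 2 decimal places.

6.13

Proportions for Species B (n=140): 4/140=0.0286, 13/140=0.0929, 7/140=0.0500, 18/140=0.1286, 28/140=0.2000, 13/140=0.0929, 23/140=0.1643, 34/140=0.2429
Σpᵢ² = 0.0286² + 0.0929² + 0.0500² + 0.1286² + 0.2000² + 0.0929² + 0.1643² + 0.2429² = 0.000818 + 0.008630 + 0.002500 + 0.016538 + 0.040000 + 0.008630 + 0.026994 + 0.059000 = 0.163110
B = 1 / 0.163110 = 6.1308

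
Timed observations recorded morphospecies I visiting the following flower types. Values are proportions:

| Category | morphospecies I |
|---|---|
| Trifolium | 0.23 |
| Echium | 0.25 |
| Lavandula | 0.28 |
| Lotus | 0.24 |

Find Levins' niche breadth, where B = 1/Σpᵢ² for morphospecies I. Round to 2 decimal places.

Σpᵢ² = 0.23² + 0.25² + 0.28² + 0.24² = 0.0529 + 0.0625 + 0.0784 + 0.0576 = 0.2514
B = 1 / 0.2514 = 3.9777

3.98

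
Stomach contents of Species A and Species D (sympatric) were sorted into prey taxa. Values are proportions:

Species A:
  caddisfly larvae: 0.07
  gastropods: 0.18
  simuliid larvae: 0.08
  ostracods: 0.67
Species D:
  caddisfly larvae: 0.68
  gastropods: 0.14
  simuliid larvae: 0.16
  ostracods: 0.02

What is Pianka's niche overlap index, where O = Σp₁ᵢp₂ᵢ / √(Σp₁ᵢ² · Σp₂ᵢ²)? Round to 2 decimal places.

Σ p₁ᵢp₂ᵢ = 0.0476 + 0.0252 + 0.0128 + 0.0134 = 0.0990
Σp_1ᵢ² = 0.07² + 0.18² + 0.08² + 0.67² = 0.0049 + 0.0324 + 0.0064 + 0.4489 = 0.4926
Σp_2ᵢ² = 0.68² + 0.14² + 0.16² + 0.02² = 0.4624 + 0.0196 + 0.0256 + 0.0004 = 0.5080
O = 0.0990 / √(0.4926 × 0.5080) = 0.0990 / 0.50024 = 0.1979

0.20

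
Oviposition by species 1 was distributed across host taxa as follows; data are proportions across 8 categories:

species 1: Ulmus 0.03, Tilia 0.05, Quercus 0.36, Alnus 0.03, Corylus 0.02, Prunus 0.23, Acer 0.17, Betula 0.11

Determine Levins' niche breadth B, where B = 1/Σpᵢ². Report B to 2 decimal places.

4.38

Σpᵢ² = 0.03² + 0.05² + 0.36² + 0.03² + 0.02² + 0.23² + 0.17² + 0.11² = 0.0009 + 0.0025 + 0.1296 + 0.0009 + 0.0004 + 0.0529 + 0.0289 + 0.0121 = 0.2282
B = 1 / 0.2282 = 4.3821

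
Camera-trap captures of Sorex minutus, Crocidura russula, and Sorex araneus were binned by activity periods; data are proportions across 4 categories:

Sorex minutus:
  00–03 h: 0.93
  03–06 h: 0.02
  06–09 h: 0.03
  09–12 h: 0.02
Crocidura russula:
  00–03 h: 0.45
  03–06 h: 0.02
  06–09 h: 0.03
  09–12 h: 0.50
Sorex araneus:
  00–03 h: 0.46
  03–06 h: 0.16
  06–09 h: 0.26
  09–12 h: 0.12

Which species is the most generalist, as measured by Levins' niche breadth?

Sorex araneus

Σp_minuᵢ² = 0.93² + 0.02² + 0.03² + 0.02² = 0.8649 + 0.0004 + 0.0009 + 0.0004 = 0.8666
B_minu = 1 / 0.8666 = 1.1539
Σp_russᵢ² = 0.45² + 0.02² + 0.03² + 0.50² = 0.2025 + 0.0004 + 0.0009 + 0.2500 = 0.4538
B_russ = 1 / 0.4538 = 2.2036
Σp_aranᵢ² = 0.46² + 0.16² + 0.26² + 0.12² = 0.2116 + 0.0256 + 0.0676 + 0.0144 = 0.3192
B_aran = 1 / 0.3192 = 3.1328
Highest B → broadest niche (most generalist): Sorex araneus (B = 3.13).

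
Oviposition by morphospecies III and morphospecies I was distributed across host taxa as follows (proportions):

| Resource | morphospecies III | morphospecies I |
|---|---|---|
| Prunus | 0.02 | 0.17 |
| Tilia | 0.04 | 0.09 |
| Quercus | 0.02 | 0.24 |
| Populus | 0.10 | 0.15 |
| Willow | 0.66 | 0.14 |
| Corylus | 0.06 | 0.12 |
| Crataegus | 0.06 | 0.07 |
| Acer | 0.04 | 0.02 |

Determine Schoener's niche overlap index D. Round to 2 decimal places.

Σ|p₁ᵢ − p₂ᵢ| = 0.15 + 0.05 + 0.22 + 0.05 + 0.52 + 0.06 + 0.01 + 0.02 = 1.08
D = 1 − ½ × 1.08 = 1 − 0.540 = 0.4600

0.46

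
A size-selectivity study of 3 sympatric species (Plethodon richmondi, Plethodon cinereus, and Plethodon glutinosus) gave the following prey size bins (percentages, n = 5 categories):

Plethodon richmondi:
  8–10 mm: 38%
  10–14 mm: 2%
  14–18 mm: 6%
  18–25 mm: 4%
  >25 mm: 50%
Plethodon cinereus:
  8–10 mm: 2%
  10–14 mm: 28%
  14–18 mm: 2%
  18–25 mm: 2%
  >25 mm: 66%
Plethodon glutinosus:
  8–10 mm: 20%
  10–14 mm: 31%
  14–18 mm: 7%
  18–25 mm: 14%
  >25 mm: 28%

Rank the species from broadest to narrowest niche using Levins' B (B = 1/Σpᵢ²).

Plethodon glutinosus > Plethodon richmondi > Plethodon cinereus

Convert percentages to proportions (divide by 100).
Σp_richᵢ² = 0.38² + 0.02² + 0.06² + 0.04² + 0.50² = 0.1444 + 0.0004 + 0.0036 + 0.0016 + 0.2500 = 0.4000
B_rich = 1 / 0.4000 = 2.5000
Σp_cineᵢ² = 0.02² + 0.28² + 0.02² + 0.02² + 0.66² = 0.0004 + 0.0784 + 0.0004 + 0.0004 + 0.4356 = 0.5152
B_cine = 1 / 0.5152 = 1.9410
Σp_glutᵢ² = 0.20² + 0.31² + 0.07² + 0.14² + 0.28² = 0.0400 + 0.0961 + 0.0049 + 0.0196 + 0.0784 = 0.2390
B_glut = 1 / 0.2390 = 4.1841
Ranking by B (broadest → narrowest): Plethodon glutinosus (4.18) > Plethodon richmondi (2.50) > Plethodon cinereus (1.94)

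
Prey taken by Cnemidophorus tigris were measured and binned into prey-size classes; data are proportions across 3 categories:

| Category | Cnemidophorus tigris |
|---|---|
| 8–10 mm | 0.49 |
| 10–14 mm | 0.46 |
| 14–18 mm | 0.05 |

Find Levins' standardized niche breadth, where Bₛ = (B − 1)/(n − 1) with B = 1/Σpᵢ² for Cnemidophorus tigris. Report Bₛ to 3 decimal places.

0.601

Σpᵢ² = 0.49² + 0.46² + 0.05² = 0.2401 + 0.2116 + 0.0025 = 0.4542
B = 1 / 0.4542 = 2.20167
Bₛ = (B − 1)/(n − 1) = (2.20167 − 1)/(3 − 1) = 1.20167/2 = 0.60084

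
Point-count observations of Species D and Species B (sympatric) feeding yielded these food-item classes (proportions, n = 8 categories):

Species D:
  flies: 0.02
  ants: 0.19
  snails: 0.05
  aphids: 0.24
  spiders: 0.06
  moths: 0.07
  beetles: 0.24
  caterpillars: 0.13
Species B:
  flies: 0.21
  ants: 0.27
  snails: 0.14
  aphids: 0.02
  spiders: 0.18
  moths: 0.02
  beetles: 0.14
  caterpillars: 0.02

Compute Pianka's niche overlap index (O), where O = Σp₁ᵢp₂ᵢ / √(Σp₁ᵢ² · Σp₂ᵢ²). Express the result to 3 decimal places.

Σ p₁ᵢp₂ᵢ = 0.0042 + 0.0513 + 0.0070 + 0.0048 + 0.0108 + 0.0014 + 0.0336 + 0.0026 = 0.1157
Σp_1ᵢ² = 0.02² + 0.19² + 0.05² + 0.24² + 0.06² + 0.07² + 0.24² + 0.13² = 0.0004 + 0.0361 + 0.0025 + 0.0576 + 0.0036 + 0.0049 + 0.0576 + 0.0169 = 0.1796
Σp_2ᵢ² = 0.21² + 0.27² + 0.14² + 0.02² + 0.18² + 0.02² + 0.14² + 0.02² = 0.0441 + 0.0729 + 0.0196 + 0.0004 + 0.0324 + 0.0004 + 0.0196 + 0.0004 = 0.1898
O = 0.1157 / √(0.1796 × 0.1898) = 0.1157 / 0.184630 = 0.62666

0.627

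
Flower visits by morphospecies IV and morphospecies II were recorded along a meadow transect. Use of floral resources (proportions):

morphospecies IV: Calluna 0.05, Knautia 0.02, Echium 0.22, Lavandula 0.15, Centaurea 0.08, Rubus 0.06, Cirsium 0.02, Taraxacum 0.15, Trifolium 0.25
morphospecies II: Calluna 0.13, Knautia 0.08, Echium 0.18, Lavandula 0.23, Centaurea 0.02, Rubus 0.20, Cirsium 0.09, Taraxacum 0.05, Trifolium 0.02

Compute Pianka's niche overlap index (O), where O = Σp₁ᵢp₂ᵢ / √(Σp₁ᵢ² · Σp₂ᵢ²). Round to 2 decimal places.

Σ p₁ᵢp₂ᵢ = 0.0065 + 0.0016 + 0.0396 + 0.0345 + 0.0016 + 0.0120 + 0.0018 + 0.0075 + 0.0050 = 0.1101
Σp_1ᵢ² = 0.05² + 0.02² + 0.22² + 0.15² + 0.08² + 0.06² + 0.02² + 0.15² + 0.25² = 0.0025 + 0.0004 + 0.0484 + 0.0225 + 0.0064 + 0.0036 + 0.0004 + 0.0225 + 0.0625 = 0.1692
Σp_2ᵢ² = 0.13² + 0.08² + 0.18² + 0.23² + 0.02² + 0.20² + 0.09² + 0.05² + 0.02² = 0.0169 + 0.0064 + 0.0324 + 0.0529 + 0.0004 + 0.0400 + 0.0081 + 0.0025 + 0.0004 = 0.1600
O = 0.1101 / √(0.1692 × 0.1600) = 0.1101 / 0.16454 = 0.6691

0.67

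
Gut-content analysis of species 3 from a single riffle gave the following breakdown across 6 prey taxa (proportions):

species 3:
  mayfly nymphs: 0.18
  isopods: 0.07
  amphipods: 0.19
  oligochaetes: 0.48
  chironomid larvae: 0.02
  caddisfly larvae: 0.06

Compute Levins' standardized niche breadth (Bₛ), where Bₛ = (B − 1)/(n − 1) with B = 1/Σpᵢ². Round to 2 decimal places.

0.45

Σpᵢ² = 0.18² + 0.07² + 0.19² + 0.48² + 0.02² + 0.06² = 0.0324 + 0.0049 + 0.0361 + 0.2304 + 0.0004 + 0.0036 = 0.3078
B = 1 / 0.3078 = 3.2489
Bₛ = (B − 1)/(n − 1) = (3.2489 − 1)/(6 − 1) = 2.2489/5 = 0.4498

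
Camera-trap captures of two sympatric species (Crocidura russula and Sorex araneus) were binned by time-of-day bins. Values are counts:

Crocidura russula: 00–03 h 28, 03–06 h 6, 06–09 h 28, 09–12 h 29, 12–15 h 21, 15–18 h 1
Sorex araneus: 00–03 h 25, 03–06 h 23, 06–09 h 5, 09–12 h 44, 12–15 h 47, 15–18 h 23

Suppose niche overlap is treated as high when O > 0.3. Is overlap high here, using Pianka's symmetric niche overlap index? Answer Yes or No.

Proportions for Crocidura russula (n=113): 28/113=0.2478, 6/113=0.0531, 28/113=0.2478, 29/113=0.2566, 21/113=0.1858, 1/113=0.0088
Proportions for Sorex araneus (n=167): 25/167=0.1497, 23/167=0.1377, 5/167=0.0299, 44/167=0.2635, 47/167=0.2814, 23/167=0.1377
Σ p₁ᵢp₂ᵢ = 0.037096 + 0.007312 + 0.007409 + 0.067614 + 0.052284 + 0.001212 = 0.172927
Σp_1ᵢ² = 0.2478² + 0.0531² + 0.2478² + 0.2566² + 0.1858² + 0.0088² = 0.061405 + 0.002820 + 0.061405 + 0.065844 + 0.034522 + 0.000077 = 0.226073
Σp_2ᵢ² = 0.1497² + 0.1377² + 0.0299² + 0.2635² + 0.2814² + 0.1377² = 0.022410 + 0.018961 + 0.000894 + 0.069432 + 0.079186 + 0.018961 = 0.209844
O = 0.172927 / √(0.226073 × 0.209844) = 0.172927 / 0.2178074 = 0.7939
O = 0.7939 > 0.3 → Yes.

Yes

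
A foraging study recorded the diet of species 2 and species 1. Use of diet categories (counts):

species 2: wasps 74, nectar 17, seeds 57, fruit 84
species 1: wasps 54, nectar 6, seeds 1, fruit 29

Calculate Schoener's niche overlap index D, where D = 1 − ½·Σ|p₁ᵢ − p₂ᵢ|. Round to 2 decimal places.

0.72

Proportions for species 2 (n=232): 74/232=0.3190, 17/232=0.0733, 57/232=0.2457, 84/232=0.3621
Proportions for species 1 (n=90): 54/90=0.6000, 6/90=0.0667, 1/90=0.0111, 29/90=0.3222
Σ|p₁ᵢ − p₂ᵢ| = 0.2810 + 0.0066 + 0.2346 + 0.0399 = 0.5621
D = 1 − ½ × 0.5621 = 1 − 0.28105 = 0.71895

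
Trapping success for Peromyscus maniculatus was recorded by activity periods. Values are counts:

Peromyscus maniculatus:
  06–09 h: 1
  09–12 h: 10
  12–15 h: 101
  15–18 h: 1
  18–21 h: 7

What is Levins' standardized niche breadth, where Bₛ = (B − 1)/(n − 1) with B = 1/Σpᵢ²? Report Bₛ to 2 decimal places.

0.10

Proportions for Peromyscus maniculatus (n=120): 1/120=0.0083, 10/120=0.0833, 101/120=0.8417, 1/120=0.0083, 7/120=0.0583
Σpᵢ² = 0.0083² + 0.0833² + 0.8417² + 0.0083² + 0.0583² = 0.000069 + 0.006939 + 0.708459 + 0.000069 + 0.003399 = 0.718935
B = 1 / 0.718935 = 1.3909
Bₛ = (B − 1)/(n − 1) = (1.3909 − 1)/(5 − 1) = 0.3909/4 = 0.0977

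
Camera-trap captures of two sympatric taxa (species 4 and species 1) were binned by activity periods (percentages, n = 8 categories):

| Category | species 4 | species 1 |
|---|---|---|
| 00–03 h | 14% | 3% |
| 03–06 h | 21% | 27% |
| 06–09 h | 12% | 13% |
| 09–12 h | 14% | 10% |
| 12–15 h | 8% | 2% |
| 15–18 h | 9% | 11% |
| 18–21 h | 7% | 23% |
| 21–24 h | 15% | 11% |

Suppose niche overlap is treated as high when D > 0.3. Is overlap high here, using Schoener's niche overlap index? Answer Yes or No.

Yes

Convert percentages to proportions (divide by 100).
Σ|p₁ᵢ − p₂ᵢ| = 0.11 + 0.06 + 0.01 + 0.04 + 0.06 + 0.02 + 0.16 + 0.04 = 0.50
D = 1 − ½ × 0.50 = 1 − 0.250 = 0.7500
D = 0.7500 > 0.3 → Yes.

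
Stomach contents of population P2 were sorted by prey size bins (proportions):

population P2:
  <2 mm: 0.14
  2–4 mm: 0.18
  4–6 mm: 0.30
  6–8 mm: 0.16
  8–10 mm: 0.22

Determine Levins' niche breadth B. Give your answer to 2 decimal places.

Σpᵢ² = 0.14² + 0.18² + 0.30² + 0.16² + 0.22² = 0.0196 + 0.0324 + 0.0900 + 0.0256 + 0.0484 = 0.2160
B = 1 / 0.2160 = 4.6296

4.63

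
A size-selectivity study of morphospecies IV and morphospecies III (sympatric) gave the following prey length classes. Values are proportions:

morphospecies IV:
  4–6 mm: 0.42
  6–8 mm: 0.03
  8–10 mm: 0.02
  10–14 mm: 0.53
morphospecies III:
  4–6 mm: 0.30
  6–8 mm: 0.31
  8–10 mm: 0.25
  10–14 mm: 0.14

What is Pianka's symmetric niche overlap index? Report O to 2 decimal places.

Σ p₁ᵢp₂ᵢ = 0.1260 + 0.0093 + 0.0050 + 0.0742 = 0.2145
Σp_1ᵢ² = 0.42² + 0.03² + 0.02² + 0.53² = 0.1764 + 0.0009 + 0.0004 + 0.2809 = 0.4586
Σp_2ᵢ² = 0.30² + 0.31² + 0.25² + 0.14² = 0.0900 + 0.0961 + 0.0625 + 0.0196 = 0.2682
O = 0.2145 / √(0.4586 × 0.2682) = 0.2145 / 0.35071 = 0.6116

0.61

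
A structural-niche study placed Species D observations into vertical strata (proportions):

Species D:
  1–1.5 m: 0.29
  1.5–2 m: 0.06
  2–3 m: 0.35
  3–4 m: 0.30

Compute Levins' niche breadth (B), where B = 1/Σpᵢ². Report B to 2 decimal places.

Σpᵢ² = 0.29² + 0.06² + 0.35² + 0.30² = 0.0841 + 0.0036 + 0.1225 + 0.0900 = 0.3002
B = 1 / 0.3002 = 3.3311

3.33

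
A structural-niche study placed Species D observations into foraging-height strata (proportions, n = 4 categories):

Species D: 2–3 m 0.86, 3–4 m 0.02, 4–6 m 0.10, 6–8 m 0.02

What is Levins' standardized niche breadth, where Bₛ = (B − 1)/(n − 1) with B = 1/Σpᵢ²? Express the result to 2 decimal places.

Σpᵢ² = 0.86² + 0.02² + 0.10² + 0.02² = 0.7396 + 0.0004 + 0.0100 + 0.0004 = 0.7504
B = 1 / 0.7504 = 1.3326
Bₛ = (B − 1)/(n − 1) = (1.3326 − 1)/(4 − 1) = 0.3326/3 = 0.1109

0.11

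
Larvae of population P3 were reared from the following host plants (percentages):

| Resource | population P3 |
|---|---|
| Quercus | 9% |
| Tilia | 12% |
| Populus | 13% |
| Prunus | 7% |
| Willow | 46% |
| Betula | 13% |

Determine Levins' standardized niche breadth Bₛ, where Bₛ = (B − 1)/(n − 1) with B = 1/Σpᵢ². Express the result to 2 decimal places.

0.53

Convert percentages to proportions (divide by 100).
Σpᵢ² = 0.09² + 0.12² + 0.13² + 0.07² + 0.46² + 0.13² = 0.0081 + 0.0144 + 0.0169 + 0.0049 + 0.2116 + 0.0169 = 0.2728
B = 1 / 0.2728 = 3.6657
Bₛ = (B − 1)/(n − 1) = (3.6657 − 1)/(6 − 1) = 2.6657/5 = 0.5331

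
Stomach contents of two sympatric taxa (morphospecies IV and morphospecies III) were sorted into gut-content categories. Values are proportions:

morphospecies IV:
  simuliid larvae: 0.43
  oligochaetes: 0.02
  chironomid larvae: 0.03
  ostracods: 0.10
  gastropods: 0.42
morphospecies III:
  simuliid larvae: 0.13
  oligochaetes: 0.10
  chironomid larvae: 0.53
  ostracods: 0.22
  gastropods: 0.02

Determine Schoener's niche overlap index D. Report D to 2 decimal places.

Σ|p₁ᵢ − p₂ᵢ| = 0.30 + 0.08 + 0.50 + 0.12 + 0.40 = 1.40
D = 1 − ½ × 1.40 = 1 − 0.700 = 0.3000

0.30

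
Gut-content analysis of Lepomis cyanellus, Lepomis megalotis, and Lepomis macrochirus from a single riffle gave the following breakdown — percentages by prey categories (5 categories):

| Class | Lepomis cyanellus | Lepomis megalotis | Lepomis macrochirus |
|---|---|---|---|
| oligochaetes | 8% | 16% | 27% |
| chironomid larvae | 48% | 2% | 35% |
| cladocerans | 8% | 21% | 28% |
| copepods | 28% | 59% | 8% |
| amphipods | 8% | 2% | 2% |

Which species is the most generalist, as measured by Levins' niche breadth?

Convert percentages to proportions (divide by 100).
Σp_cyanᵢ² = 0.08² + 0.48² + 0.08² + 0.28² + 0.08² = 0.0064 + 0.2304 + 0.0064 + 0.0784 + 0.0064 = 0.3280
B_cyan = 1 / 0.3280 = 3.0488
Σp_megaᵢ² = 0.16² + 0.02² + 0.21² + 0.59² + 0.02² = 0.0256 + 0.0004 + 0.0441 + 0.3481 + 0.0004 = 0.4186
B_mega = 1 / 0.4186 = 2.3889
Σp_macrᵢ² = 0.27² + 0.35² + 0.28² + 0.08² + 0.02² = 0.0729 + 0.1225 + 0.0784 + 0.0064 + 0.0004 = 0.2806
B_macr = 1 / 0.2806 = 3.5638
Highest B → broadest niche (most generalist): Lepomis macrochirus (B = 3.56).

Lepomis macrochirus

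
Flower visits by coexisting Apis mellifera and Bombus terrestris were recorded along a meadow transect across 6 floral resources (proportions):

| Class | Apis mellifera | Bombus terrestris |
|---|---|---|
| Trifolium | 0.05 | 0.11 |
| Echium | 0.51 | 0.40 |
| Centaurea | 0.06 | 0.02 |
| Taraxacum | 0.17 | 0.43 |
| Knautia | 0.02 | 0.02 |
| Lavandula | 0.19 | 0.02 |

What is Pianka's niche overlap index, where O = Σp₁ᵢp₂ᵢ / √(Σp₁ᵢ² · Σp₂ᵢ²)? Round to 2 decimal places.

Σ p₁ᵢp₂ᵢ = 0.0055 + 0.2040 + 0.0012 + 0.0731 + 0.0004 + 0.0038 = 0.2880
Σp_1ᵢ² = 0.05² + 0.51² + 0.06² + 0.17² + 0.02² + 0.19² = 0.0025 + 0.2601 + 0.0036 + 0.0289 + 0.0004 + 0.0361 = 0.3316
Σp_2ᵢ² = 0.11² + 0.40² + 0.02² + 0.43² + 0.02² + 0.02² = 0.0121 + 0.1600 + 0.0004 + 0.1849 + 0.0004 + 0.0004 = 0.3582
O = 0.2880 / √(0.3316 × 0.3582) = 0.2880 / 0.34464 = 0.8357

0.84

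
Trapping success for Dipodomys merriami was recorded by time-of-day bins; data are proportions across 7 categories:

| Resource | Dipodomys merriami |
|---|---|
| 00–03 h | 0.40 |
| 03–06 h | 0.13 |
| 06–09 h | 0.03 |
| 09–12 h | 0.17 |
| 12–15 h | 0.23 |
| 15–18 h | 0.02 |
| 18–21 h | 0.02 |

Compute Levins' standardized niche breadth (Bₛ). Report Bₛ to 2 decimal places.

0.47

Σpᵢ² = 0.40² + 0.13² + 0.03² + 0.17² + 0.23² + 0.02² + 0.02² = 0.1600 + 0.0169 + 0.0009 + 0.0289 + 0.0529 + 0.0004 + 0.0004 = 0.2604
B = 1 / 0.2604 = 3.8402
Bₛ = (B − 1)/(n − 1) = (3.8402 − 1)/(7 − 1) = 2.8402/6 = 0.4734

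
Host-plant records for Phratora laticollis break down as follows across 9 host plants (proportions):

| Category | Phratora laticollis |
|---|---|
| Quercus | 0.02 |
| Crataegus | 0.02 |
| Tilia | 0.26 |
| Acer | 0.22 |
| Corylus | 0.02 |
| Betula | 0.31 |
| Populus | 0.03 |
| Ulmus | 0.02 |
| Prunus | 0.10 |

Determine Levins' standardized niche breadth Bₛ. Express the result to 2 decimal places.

0.43

Σpᵢ² = 0.02² + 0.02² + 0.26² + 0.22² + 0.02² + 0.31² + 0.03² + 0.02² + 0.10² = 0.0004 + 0.0004 + 0.0676 + 0.0484 + 0.0004 + 0.0961 + 0.0009 + 0.0004 + 0.0100 = 0.2246
B = 1 / 0.2246 = 4.4524
Bₛ = (B − 1)/(n − 1) = (4.4524 − 1)/(9 − 1) = 3.4524/8 = 0.4316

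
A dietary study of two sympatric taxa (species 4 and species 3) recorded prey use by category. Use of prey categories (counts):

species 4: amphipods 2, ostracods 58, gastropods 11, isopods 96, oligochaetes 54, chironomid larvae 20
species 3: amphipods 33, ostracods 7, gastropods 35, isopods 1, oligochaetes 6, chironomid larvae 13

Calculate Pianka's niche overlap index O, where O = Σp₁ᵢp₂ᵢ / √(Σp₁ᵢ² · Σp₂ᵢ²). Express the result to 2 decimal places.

Proportions for species 4 (n=241): 2/241=0.0083, 58/241=0.2407, 11/241=0.0456, 96/241=0.3983, 54/241=0.2241, 20/241=0.0830
Proportions for species 3 (n=95): 33/95=0.3474, 7/95=0.0737, 35/95=0.3684, 1/95=0.0105, 6/95=0.0632, 13/95=0.1368
Σ p₁ᵢp₂ᵢ = 0.002883 + 0.017740 + 0.016799 + 0.004182 + 0.014163 + 0.011354 = 0.067121
Σp_1ᵢ² = 0.0083² + 0.2407² + 0.0456² + 0.3983² + 0.2241² + 0.0830² = 0.000069 + 0.057936 + 0.002079 + 0.158643 + 0.050221 + 0.006889 = 0.275837
Σp_2ᵢ² = 0.3474² + 0.0737² + 0.3684² + 0.0105² + 0.0632² + 0.1368² = 0.120687 + 0.005432 + 0.135719 + 0.000110 + 0.003994 + 0.018714 = 0.284656
O = 0.067121 / √(0.275837 × 0.284656) = 0.067121 / 0.2802118 = 0.2395

0.24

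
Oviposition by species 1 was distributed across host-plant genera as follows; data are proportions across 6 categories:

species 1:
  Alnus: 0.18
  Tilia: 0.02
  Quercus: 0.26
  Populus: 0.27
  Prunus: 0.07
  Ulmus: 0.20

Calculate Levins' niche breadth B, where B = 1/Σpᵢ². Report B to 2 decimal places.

Σpᵢ² = 0.18² + 0.02² + 0.26² + 0.27² + 0.07² + 0.20² = 0.0324 + 0.0004 + 0.0676 + 0.0729 + 0.0049 + 0.0400 = 0.2182
B = 1 / 0.2182 = 4.5830

4.58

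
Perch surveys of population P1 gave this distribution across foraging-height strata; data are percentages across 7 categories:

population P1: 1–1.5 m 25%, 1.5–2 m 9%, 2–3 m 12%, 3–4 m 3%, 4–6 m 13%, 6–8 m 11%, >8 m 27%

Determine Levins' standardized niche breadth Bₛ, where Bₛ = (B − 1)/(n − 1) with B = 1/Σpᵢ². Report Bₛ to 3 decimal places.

Convert percentages to proportions (divide by 100).
Σpᵢ² = 0.25² + 0.09² + 0.12² + 0.03² + 0.13² + 0.11² + 0.27² = 0.0625 + 0.0081 + 0.0144 + 0.0009 + 0.0169 + 0.0121 + 0.0729 = 0.1878
B = 1 / 0.1878 = 5.32481
Bₛ = (B − 1)/(n − 1) = (5.32481 − 1)/(7 − 1) = 4.32481/6 = 0.72080

0.721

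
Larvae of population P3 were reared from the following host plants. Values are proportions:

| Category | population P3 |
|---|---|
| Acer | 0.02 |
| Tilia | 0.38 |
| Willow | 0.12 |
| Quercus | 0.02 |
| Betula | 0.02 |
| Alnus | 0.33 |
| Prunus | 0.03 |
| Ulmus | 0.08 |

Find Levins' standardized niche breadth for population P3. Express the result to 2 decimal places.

Σpᵢ² = 0.02² + 0.38² + 0.12² + 0.02² + 0.02² + 0.33² + 0.03² + 0.08² = 0.0004 + 0.1444 + 0.0144 + 0.0004 + 0.0004 + 0.1089 + 0.0009 + 0.0064 = 0.2762
B = 1 / 0.2762 = 3.6206
Bₛ = (B − 1)/(n − 1) = (3.6206 − 1)/(8 − 1) = 2.6206/7 = 0.3744

0.37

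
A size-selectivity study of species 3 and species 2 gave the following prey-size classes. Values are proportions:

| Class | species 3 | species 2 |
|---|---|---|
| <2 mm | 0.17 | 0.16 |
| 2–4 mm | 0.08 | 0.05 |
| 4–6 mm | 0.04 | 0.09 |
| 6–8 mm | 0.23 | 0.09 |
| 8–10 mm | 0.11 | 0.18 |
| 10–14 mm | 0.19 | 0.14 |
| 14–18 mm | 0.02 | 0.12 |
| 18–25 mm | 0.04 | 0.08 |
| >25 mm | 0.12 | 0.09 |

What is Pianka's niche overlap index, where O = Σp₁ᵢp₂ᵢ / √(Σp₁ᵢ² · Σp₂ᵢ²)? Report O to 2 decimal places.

0.85

Σ p₁ᵢp₂ᵢ = 0.0272 + 0.0040 + 0.0036 + 0.0207 + 0.0198 + 0.0266 + 0.0024 + 0.0032 + 0.0108 = 0.1183
Σp_1ᵢ² = 0.17² + 0.08² + 0.04² + 0.23² + 0.11² + 0.19² + 0.02² + 0.04² + 0.12² = 0.0289 + 0.0064 + 0.0016 + 0.0529 + 0.0121 + 0.0361 + 0.0004 + 0.0016 + 0.0144 = 0.1544
Σp_2ᵢ² = 0.16² + 0.05² + 0.09² + 0.09² + 0.18² + 0.14² + 0.12² + 0.08² + 0.09² = 0.0256 + 0.0025 + 0.0081 + 0.0081 + 0.0324 + 0.0196 + 0.0144 + 0.0064 + 0.0081 = 0.1252
O = 0.1183 / √(0.1544 × 0.1252) = 0.1183 / 0.13904 = 0.8508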